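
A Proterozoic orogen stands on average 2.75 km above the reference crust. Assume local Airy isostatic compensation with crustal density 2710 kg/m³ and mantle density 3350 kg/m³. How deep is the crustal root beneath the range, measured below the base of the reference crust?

11.6 km

Equating mass per unit area of the two columns: the weight of the topography is balanced by the buoyancy of the root, ρ_c h = (ρ_m − ρ_c) r.
r = h · ρ_c / (ρ_m − ρ_c) = 2.75 km × 2710 / (3350 − 2710) = 11.6 km.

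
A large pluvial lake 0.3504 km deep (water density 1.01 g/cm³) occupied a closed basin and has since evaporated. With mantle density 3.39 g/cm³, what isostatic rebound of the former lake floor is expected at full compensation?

0.104 km

u = d ρ_w/ρ_m = 0.3504 km × 1.01/3.39 = 0.104 km.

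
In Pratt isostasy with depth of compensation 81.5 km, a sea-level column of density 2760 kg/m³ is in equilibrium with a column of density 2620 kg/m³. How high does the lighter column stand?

ρ_ref D = ρ (D + h) → h = D (ρ_ref − ρ)/ρ.
h = 81.5 km × (2760 − 2620)/2620 = 4.35 km.

4.35 km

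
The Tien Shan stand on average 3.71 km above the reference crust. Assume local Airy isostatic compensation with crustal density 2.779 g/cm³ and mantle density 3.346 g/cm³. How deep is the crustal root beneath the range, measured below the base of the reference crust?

Equating mass per unit area of the two columns: the weight of the topography is balanced by the buoyancy of the root, ρ_c h = (ρ_m − ρ_c) r.
r = h · ρ_c / (ρ_m − ρ_c) = 3.71 km × 2.779 / (3.346 − 2.779) = 18.2 km.

18.2 km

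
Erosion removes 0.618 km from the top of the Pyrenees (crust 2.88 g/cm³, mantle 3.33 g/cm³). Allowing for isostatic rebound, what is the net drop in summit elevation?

Rebound u = e ρ_c/ρ_m = 0.618 km × 2.88/3.33 = 0.5345 km.
Net surface drop = e − u = 0.618 km − 0.5345 km = e (ρ_m − ρ_c)/ρ_m = 0.0835 km.

0.0835 km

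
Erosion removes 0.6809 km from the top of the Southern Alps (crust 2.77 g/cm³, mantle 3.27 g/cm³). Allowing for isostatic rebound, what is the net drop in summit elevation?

0.104 km

Rebound u = e ρ_c/ρ_m = 0.6809 km × 2.77/3.27 = 0.5768 km.
Net surface drop = e − u = 0.6809 km − 0.5768 km = e (ρ_m − ρ_c)/ρ_m = 0.104 km.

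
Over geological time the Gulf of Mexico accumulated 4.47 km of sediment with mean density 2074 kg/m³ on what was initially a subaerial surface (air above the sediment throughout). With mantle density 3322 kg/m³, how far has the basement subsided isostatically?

Subaerial load: s = t ρ_sed / ρ_m = 4.47 km × 2074/3322 = 2.79 km.

2.79 km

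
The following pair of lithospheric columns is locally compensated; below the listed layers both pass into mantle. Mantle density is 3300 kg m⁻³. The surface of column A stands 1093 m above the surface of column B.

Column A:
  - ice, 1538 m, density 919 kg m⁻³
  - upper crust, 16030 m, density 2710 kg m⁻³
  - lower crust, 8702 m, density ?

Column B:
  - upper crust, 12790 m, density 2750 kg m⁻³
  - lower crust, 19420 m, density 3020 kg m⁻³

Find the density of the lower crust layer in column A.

Take the compensation level at the base of the deeper column (depth z_c below the surface of column A) and equate Σ ρ_i t_i down to z_c; mantle fills any gap and the z_c terms cancel.
Column A: 1538×919 + 16030×2710 + 8702×ρ + (z_c − 26270)×3300
Column B: 1093×0 + 12790×2750 + 19420×3020 + (z_c − 1093 − 32210)×3300
The z_c×3300 term appears on both sides and cancels. Collect the known terms of each column as K = Σ(ρt)_known − 3300 × (depth of known layers): K_A = 44854722 − 3300×26270 = −41836278; K_B = 93820900 − 3300×(1093 + 32210) = −16079000.
Balance: K_A + 8702×ρ = K_B, so ρ = (K_B − K_A)/8702 = 25757300/8702 = 2960 kg m⁻³.

2960 kg m⁻³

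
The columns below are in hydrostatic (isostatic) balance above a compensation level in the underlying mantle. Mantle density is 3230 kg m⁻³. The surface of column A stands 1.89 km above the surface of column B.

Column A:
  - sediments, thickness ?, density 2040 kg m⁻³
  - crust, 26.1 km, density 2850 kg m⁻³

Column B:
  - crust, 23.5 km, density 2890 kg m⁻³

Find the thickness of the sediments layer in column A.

Take the compensation level at the base of the deeper column (depth z_c below the surface of column A) and equate Σ ρ_i t_i down to z_c; mantle fills any gap and the z_c terms cancel.
Column A: x×2040 + 26.1×2850 + (z_c − 26.1 − x)×3230
Column B: 1.89×0 + 23.5×2890 + (z_c − 1.89 − 23.5)×3230
The z_c×3230 term appears on both sides and cancels. Collect the known terms of each column as K = Σ(ρt)_known − 3230 × (depth of known layers): K_A = 74385 − 3230×26.1 = −9918; K_B = 67915 − 3230×(1.89 + 23.5) = −14094.7.
Balance: K_A − x×(3230 − 2040) = K_B, so x = (K_A − K_B)/(3230 − 2040) = 4176.7/1190 = 3.51 km.

3.51 km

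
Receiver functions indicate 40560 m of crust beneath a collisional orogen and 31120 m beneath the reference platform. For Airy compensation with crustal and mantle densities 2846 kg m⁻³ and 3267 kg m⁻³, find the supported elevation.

Excess crust Δ = 40560 m − 31120 m = 9440 m, split between elevation h and root r with h + r = Δ.
Airy balance ρ_c h = (ρ_m − ρ_c) r gives r = h ρ_c/(ρ_m − ρ_c), so h (1 + ρ_c/(ρ_m − ρ_c)) = Δ, i.e. h = Δ (ρ_m − ρ_c)/ρ_m.
h = 9440 m × 421/3267 = 1220 m.

1220 m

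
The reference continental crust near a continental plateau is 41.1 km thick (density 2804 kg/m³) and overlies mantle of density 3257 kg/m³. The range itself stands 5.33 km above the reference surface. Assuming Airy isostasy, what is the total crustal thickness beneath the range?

Root depth r = h ρ_c / (ρ_m − ρ_c) = 5.33 km × 2804 / 453 = 32.99 km.
Total thickness = T + h + r = 41.1 km + 5.33 km + 32.99 km = 79.4 km.

79.4 km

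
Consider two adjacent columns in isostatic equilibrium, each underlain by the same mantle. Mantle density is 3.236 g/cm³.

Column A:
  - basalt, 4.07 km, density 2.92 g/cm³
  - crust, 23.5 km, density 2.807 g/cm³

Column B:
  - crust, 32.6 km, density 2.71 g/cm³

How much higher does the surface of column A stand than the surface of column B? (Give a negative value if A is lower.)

−1.79 km

For any compensation level in the mantle, the mantle terms cancel and isostasy reduces to e = (Σt_A − Σt_B) − (Σ(ρt)_A − Σ(ρt)_B) / ρ_m.
Σt_A = 27.57 km; Σt_B = 32.6 km; Σ(ρt)_A = 77.8489; Σ(ρt)_B = 88.346 (in km·g/cm³).
e = (27.57 − 32.6) − (77.8489 − 88.346) / 3.236 = −1.79 km.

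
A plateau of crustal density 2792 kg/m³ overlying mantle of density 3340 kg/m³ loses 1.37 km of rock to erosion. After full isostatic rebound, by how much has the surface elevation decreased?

Rebound u = e ρ_c/ρ_m = 1.37 km × 2792/3340 = 1.145 km.
Net surface drop = e − u = 1.37 km − 1.145 km = e (ρ_m − ρ_c)/ρ_m = 0.225 km.

0.225 km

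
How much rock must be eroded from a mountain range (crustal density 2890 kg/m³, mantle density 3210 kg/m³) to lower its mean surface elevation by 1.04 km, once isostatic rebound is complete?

10.4 km

Net drop Δ = e − u = e − e ρ_c/ρ_m = e (ρ_m − ρ_c)/ρ_m.
e = Δ ρ_m/(ρ_m − ρ_c) = 1.04 km × 3210/320 = 10.4 km.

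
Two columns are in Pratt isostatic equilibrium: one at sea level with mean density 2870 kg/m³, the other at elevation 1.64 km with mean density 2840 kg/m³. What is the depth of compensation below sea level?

ρ_ref D = ρ (D + h) → D (ρ_ref − ρ) = ρ h.
D = ρ h/(ρ_ref − ρ) = 2840 × 1.64 km/(2870 − 2840) = 155 km.

155 km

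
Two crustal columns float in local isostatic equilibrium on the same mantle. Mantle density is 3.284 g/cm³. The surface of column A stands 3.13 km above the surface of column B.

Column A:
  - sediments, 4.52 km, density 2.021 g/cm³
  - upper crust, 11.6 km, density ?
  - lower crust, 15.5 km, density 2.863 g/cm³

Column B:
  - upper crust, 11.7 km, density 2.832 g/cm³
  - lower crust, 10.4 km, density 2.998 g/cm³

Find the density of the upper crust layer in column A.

Take the compensation level at the base of the deeper column (depth z_c below the surface of column A) and equate Σ ρ_i t_i down to z_c; mantle fills any gap and the z_c terms cancel.
Column A: 4.52×2.021 + 11.6×ρ + 15.5×2.863 + (z_c − 31.62)×3.284
Column B: 3.13×0 + 11.7×2.832 + 10.4×2.998 + (z_c − 3.13 − 22.1)×3.284
The z_c×3.284 term appears on both sides and cancels. Collect the known terms of each column as K = Σ(ρt)_known − 3.284 × (depth of known layers): K_A = 53.51142 − 3.284×31.62 = −50.32866; K_B = 64.3136 − 3.284×(3.13 + 22.1) = −18.54172.
Balance: K_A + 11.6×ρ = K_B, so ρ = (K_B − K_A)/11.6 = 31.7869/11.6 = 2.74 g/cm³.

2.74 g/cm³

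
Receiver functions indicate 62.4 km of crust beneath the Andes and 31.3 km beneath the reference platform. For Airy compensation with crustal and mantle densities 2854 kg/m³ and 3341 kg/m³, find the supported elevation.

4.53 km

Excess crust Δ = 62.4 km − 31.3 km = 31.1 km, split between elevation h and root r with h + r = Δ.
Airy balance ρ_c h = (ρ_m − ρ_c) r gives r = h ρ_c/(ρ_m − ρ_c), so h (1 + ρ_c/(ρ_m − ρ_c)) = Δ, i.e. h = Δ (ρ_m − ρ_c)/ρ_m.
h = 31.1 km × 487/3341 = 4.53 km.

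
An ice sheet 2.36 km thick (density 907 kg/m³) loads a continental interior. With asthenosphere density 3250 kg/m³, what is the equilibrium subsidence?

Equating mass per unit area of the two columns: the ice load ρ_ice t is balanced by mantle displaced below, ρ_m s.
s = t ρ_ice / ρ_m = 2.36 km × 907/3250 = 0.659 km.

0.659 km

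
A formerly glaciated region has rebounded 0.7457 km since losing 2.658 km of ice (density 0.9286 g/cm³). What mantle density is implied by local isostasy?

3.31 g/cm³

ρ_m = ρ_ice t / u = 0.9286 × 2.658 km/0.7457 km = 3.31 g/cm³.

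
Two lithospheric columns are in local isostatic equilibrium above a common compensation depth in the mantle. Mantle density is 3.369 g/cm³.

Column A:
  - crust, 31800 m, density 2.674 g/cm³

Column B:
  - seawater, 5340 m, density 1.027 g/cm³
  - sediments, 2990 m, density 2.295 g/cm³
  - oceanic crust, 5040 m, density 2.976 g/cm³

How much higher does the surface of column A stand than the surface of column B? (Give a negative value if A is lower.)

For any compensation level in the mantle, the mantle terms cancel and isostasy reduces to e = (Σt_A − Σt_B) − (Σ(ρt)_A − Σ(ρt)_B) / ρ_m.
Σt_A = 31800 m; Σt_B = 13370 m; Σ(ρt)_A = 85033.2; Σ(ρt)_B = 27345.27 (in m·g/cm³).
e = (31800 − 13370) − (85033.2 − 27345.27) / 3.369 = 1310 m.

1310 m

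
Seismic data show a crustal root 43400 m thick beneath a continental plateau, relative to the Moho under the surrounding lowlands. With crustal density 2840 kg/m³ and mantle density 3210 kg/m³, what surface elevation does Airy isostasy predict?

Balancing pressure at the compensation depth: ρ_c h = (ρ_m − ρ_c) r.
h = r (ρ_m − ρ_c) / ρ_c = 43400 m × (3210 − 2840) / 2840 = 5650 m.

5650 m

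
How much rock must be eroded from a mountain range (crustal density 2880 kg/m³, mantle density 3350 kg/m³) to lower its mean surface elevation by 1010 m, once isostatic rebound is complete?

Net drop Δ = e − u = e − e ρ_c/ρ_m = e (ρ_m − ρ_c)/ρ_m.
e = Δ ρ_m/(ρ_m − ρ_c) = 1010 m × 3350/470 = 7200 m.

7200 m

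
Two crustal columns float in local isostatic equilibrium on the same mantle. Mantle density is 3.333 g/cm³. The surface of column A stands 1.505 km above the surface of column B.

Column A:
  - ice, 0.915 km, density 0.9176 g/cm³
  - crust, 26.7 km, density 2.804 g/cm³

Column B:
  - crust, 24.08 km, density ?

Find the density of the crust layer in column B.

Take the compensation level at the base of the deeper column (depth z_c below the surface of column A) and equate Σ ρ_i t_i down to z_c; mantle fills any gap and the z_c terms cancel.
Column A: 0.915×0.9176 + 26.7×2.804 + (z_c − 27.615)×3.333
Column B: 1.505×0 + 24.08×ρ + (z_c − 1.505 − 24.08)×3.333
The z_c×3.333 term appears on both sides and cancels. Collect the known terms of each column as K = Σ(ρt)_known − 3.333 × (depth of known layers): K_A = 75.706404 − 3.333×27.615 = −16.334391; K_B = 0 − 3.333×(1.505 + 24.08) = −85.274805.
Balance: K_A = K_B + 24.08×ρ, so ρ = (K_A − K_B)/24.08 = 68.9404/24.08 = 2.86 g/cm³.

2.86 g/cm³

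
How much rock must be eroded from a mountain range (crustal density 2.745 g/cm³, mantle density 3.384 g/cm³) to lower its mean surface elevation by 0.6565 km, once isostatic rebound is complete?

3.48 km

Net drop Δ = e − u = e − e ρ_c/ρ_m = e (ρ_m − ρ_c)/ρ_m.
e = Δ ρ_m/(ρ_m − ρ_c) = 0.6565 km × 3.384/0.639 = 3.48 km.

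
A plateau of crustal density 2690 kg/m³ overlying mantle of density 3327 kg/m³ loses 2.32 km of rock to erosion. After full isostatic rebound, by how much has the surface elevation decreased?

0.444 km

Rebound u = e ρ_c/ρ_m = 2.32 km × 2690/3327 = 1.876 km.
Net surface drop = e − u = 2.32 km − 1.876 km = e (ρ_m − ρ_c)/ρ_m = 0.444 km.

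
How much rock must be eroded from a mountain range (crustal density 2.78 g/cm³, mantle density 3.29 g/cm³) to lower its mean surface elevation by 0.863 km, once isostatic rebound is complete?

5.57 km

Net drop Δ = e − u = e − e ρ_c/ρ_m = e (ρ_m − ρ_c)/ρ_m.
e = Δ ρ_m/(ρ_m − ρ_c) = 0.863 km × 3.29/0.51 = 5.57 km.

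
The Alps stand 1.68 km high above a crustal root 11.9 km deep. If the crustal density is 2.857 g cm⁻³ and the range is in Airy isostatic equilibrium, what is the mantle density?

3.26 g cm⁻³

Airy balance: ρ_c h = (ρ_m − ρ_c) r → ρ_m = ρ_c (1 + h/r).
ρ_m = 2.857 × (1 + 1.68 km/11.9 km) = 3.26 g cm⁻³.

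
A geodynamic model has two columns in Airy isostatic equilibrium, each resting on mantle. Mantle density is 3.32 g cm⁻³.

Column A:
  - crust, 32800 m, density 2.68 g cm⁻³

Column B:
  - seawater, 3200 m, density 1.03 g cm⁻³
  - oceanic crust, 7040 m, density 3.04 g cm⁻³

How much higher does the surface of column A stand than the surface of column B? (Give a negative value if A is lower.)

For any compensation level in the mantle, the mantle terms cancel and isostasy reduces to e = (Σt_A − Σt_B) − (Σ(ρt)_A − Σ(ρt)_B) / ρ_m.
Σt_A = 32800 m; Σt_B = 10240 m; Σ(ρt)_A = 87904; Σ(ρt)_B = 24697.6 (in m·g cm⁻³).
e = (32800 − 10240) − (87904 − 24697.6) / 3.32 = 3520 m.

3520 m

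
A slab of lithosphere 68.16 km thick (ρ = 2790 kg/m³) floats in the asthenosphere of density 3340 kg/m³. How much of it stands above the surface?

11.2 km

Floating equilibrium: submerged depth d = t ρ_obj/ρ_fluid = 68.16 km × 2790/3340 = 56.94 km.
Freeboard = t − d = 68.16 km − 56.94 km = 11.2 km.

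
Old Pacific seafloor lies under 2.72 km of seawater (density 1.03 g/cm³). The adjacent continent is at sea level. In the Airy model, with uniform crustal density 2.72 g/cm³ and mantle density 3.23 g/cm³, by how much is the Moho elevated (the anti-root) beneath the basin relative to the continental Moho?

9.01 km

In Airy isostatic equilibrium: replacing crust with seawater at the top is compensated by replacing crust with mantle at the base: d (ρ_c − ρ_w) = a (ρ_m − ρ_c).
a = d (ρ_c − ρ_w)/(ρ_m − ρ_c) = 2.72 km × 1.69/0.51 = 9.01 km.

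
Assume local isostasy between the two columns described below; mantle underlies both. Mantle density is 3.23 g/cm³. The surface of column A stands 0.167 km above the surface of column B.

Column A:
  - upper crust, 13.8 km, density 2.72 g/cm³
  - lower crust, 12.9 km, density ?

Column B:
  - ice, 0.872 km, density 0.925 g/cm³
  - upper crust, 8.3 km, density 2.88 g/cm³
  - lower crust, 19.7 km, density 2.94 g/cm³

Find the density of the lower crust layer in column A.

2.91 g/cm³

Take the compensation level at the base of the deeper column (depth z_c below the surface of column A) and equate Σ ρ_i t_i down to z_c; mantle fills any gap and the z_c terms cancel.
Column A: 13.8×2.72 + 12.9×ρ + (z_c − 26.7)×3.23
Column B: 0.167×0 + 0.872×0.925 + 8.3×2.88 + 19.7×2.94 + (z_c − 0.167 − 28.872)×3.23
The z_c×3.23 term appears on both sides and cancels. Collect the known terms of each column as K = Σ(ρt)_known − 3.23 × (depth of known layers): K_A = 37.536 − 3.23×26.7 = −48.705; K_B = 82.6286 − 3.23×(0.167 + 28.872) = −11.16737.
Balance: K_A + 12.9×ρ = K_B, so ρ = (K_B − K_A)/12.9 = 37.5376/12.9 = 2.91 g/cm³.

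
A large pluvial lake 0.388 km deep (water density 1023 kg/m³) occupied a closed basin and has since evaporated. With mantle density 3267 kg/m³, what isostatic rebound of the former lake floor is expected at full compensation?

0.121 km

u = d ρ_w/ρ_m = 0.388 km × 1023/3267 = 0.121 km.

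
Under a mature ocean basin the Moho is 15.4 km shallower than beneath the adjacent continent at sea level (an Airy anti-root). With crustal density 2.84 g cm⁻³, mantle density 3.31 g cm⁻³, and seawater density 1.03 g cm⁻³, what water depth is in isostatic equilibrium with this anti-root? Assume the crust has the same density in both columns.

4 km

Replacing a thickness d of crust by seawater at the top must be balanced by replacing crust with mantle at the base: d (ρ_c − ρ_w) = a (ρ_m − ρ_c).
d = a (ρ_m − ρ_c)/(ρ_c − ρ_w) = 15.4 km × 0.47/1.81 = 4 km.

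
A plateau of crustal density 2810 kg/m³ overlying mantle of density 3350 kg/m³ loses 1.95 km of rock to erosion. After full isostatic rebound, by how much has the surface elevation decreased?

0.314 km

Rebound u = e ρ_c/ρ_m = 1.95 km × 2810/3350 = 1.636 km.
Net surface drop = e − u = 1.95 km − 1.636 km = e (ρ_m − ρ_c)/ρ_m = 0.314 km.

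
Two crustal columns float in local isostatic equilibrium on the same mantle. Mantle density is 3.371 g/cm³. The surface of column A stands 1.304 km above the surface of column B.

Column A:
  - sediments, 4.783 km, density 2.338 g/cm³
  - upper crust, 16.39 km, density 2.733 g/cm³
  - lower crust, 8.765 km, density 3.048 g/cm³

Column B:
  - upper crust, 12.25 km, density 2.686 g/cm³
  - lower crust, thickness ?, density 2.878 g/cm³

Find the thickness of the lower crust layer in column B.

Take the compensation level at the base of the deeper column (depth z_c below the surface of column A) and equate Σ ρ_i t_i down to z_c; mantle fills any gap and the z_c terms cancel.
Column A: 4.783×2.338 + 16.39×2.733 + 8.765×3.048 + (z_c − 29.938)×3.371
Column B: 1.304×0 + 12.25×2.686 + x×2.878 + (z_c − 1.304 − 12.25 − x)×3.371
The z_c×3.371 term appears on both sides and cancels. Collect the known terms of each column as K = Σ(ρt)_known − 3.371 × (depth of known layers): K_A = 82.692244 − 3.371×29.938 = −18.228754; K_B = 32.9035 − 3.371×(1.304 + 12.25) = −12.787034.
Balance: K_A = K_B − x×(3.371 − 2.878), so x = (K_B − K_A)/(3.371 − 2.878) = 5.44172/0.493 = 11 km.

11 km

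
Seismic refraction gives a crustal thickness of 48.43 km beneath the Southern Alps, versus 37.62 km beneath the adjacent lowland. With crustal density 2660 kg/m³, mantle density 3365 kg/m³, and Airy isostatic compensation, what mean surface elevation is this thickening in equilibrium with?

Excess crust Δ = 48.43 km − 37.62 km = 10.81 km, split between elevation h and root r with h + r = Δ.
Airy balance ρ_c h = (ρ_m − ρ_c) r gives r = h ρ_c/(ρ_m − ρ_c), so h (1 + ρ_c/(ρ_m − ρ_c)) = Δ, i.e. h = Δ (ρ_m − ρ_c)/ρ_m.
h = 10.81 km × 705/3365 = 2.26 km.

2.26 km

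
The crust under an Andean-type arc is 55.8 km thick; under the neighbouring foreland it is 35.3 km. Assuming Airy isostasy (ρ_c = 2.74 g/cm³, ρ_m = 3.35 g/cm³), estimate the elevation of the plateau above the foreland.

Excess crust Δ = 55.8 km − 35.3 km = 20.5 km, split between elevation h and root r with h + r = Δ.
Airy balance ρ_c h = (ρ_m − ρ_c) r gives r = h ρ_c/(ρ_m − ρ_c), so h (1 + ρ_c/(ρ_m − ρ_c)) = Δ, i.e. h = Δ (ρ_m − ρ_c)/ρ_m.
h = 20.5 km × 0.61/3.35 = 3.73 km.

3.73 km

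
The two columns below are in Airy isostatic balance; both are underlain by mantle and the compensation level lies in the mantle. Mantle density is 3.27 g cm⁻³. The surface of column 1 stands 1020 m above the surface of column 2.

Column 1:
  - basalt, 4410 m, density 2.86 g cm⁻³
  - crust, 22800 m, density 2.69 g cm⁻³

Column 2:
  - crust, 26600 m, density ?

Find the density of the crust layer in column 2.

2.83 g cm⁻³

Take the compensation level at the base of the deeper column (depth z_c below the surface of column 1) and equate Σ ρ_i t_i down to z_c; mantle fills any gap and the z_c terms cancel.
Column 1: 4410×2.86 + 22800×2.69 + (z_c − 27210)×3.27
Column 2: 1020×0 + 26600×ρ + (z_c − 1020 − 26600)×3.27
The z_c×3.27 term appears on both sides and cancels. Collect the known terms of each column as K = Σ(ρt)_known − 3.27 × (depth of known layers): K_1 = 73944.6 − 3.27×27210 = −15032.1; K_2 = 0 − 3.27×(1020 + 26600) = −90317.4.
Balance: K_1 = K_2 + 26600×ρ, so ρ = (K_1 − K_2)/26600 = 75285.3/26600 = 2.83 g cm⁻³.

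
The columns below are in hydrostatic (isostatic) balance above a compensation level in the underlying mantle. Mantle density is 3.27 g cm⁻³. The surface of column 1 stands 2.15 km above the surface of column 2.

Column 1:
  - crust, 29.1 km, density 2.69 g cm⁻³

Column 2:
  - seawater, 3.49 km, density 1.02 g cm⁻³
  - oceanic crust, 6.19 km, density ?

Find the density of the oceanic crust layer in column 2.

2.95 g cm⁻³

Take the compensation level at the base of the deeper column (depth z_c below the surface of column 1) and equate Σ ρ_i t_i down to z_c; mantle fills any gap and the z_c terms cancel.
Column 1: 29.1×2.69 + (z_c − 29.1)×3.27
Column 2: 2.15×0 + 3.49×1.02 + 6.19×ρ + (z_c − 2.15 − 9.68)×3.27
The z_c×3.27 term appears on both sides and cancels. Collect the known terms of each column as K = Σ(ρt)_known − 3.27 × (depth of known layers): K_1 = 78.279 − 3.27×29.1 = −16.878; K_2 = 3.5598 − 3.27×(2.15 + 9.68) = −35.1243.
Balance: K_1 = K_2 + 6.19×ρ, so ρ = (K_1 − K_2)/6.19 = 18.2463/6.19 = 2.95 g cm⁻³.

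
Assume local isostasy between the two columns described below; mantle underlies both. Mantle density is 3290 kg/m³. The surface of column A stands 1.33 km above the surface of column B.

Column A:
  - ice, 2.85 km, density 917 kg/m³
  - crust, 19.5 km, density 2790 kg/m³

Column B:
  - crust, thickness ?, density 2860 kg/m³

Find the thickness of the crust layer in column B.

Take the compensation level at the base of the deeper column (depth z_c below the surface of column A) and equate Σ ρ_i t_i down to z_c; mantle fills any gap and the z_c terms cancel.
Column A: 2.85×917 + 19.5×2790 + (z_c − 22.35)×3290
Column B: 1.33×0 + x×2860 + (z_c − 1.33 − 0 − x)×3290
The z_c×3290 term appears on both sides and cancels. Collect the known terms of each column as K = Σ(ρt)_known − 3290 × (depth of known layers): K_A = 57018.45 − 3290×22.35 = −16513.05; K_B = 0 − 3290×(1.33 + 0) = −4375.7.
Balance: K_A = K_B − x×(3290 − 2860), so x = (K_B − K_A)/(3290 − 2860) = 12137.4/430 = 28.2 km.

28.2 km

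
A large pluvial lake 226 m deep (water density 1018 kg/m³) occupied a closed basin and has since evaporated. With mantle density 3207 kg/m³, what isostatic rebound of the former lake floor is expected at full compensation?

u = d ρ_w/ρ_m = 226 m × 1018/3207 = 71.7 m.

71.7 m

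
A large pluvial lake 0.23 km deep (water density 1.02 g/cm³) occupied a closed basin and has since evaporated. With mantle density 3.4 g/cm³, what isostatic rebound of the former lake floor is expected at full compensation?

u = d ρ_w/ρ_m = 0.23 km × 1.02/3.4 = 0.069 km.

0.069 km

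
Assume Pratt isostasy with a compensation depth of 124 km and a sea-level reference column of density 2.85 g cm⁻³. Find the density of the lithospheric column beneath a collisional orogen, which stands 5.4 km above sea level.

Pratt balance: ρ_ref D = ρ (D + h).
ρ = ρ_ref D/(D + h) = 2.85 × 124 km/(124 km + 5.4 km) = 2.73 g cm⁻³.

2.73 g cm⁻³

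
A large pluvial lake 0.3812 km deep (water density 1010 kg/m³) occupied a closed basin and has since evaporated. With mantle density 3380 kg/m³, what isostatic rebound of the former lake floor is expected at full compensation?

u = d ρ_w/ρ_m = 0.3812 km × 1010/3380 = 0.114 km.

0.114 km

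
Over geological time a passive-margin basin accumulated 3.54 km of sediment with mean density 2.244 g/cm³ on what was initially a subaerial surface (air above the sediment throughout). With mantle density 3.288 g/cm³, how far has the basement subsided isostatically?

2.42 km

Subaerial load: s = t ρ_sed / ρ_m = 3.54 km × 2.244/3.288 = 2.42 km.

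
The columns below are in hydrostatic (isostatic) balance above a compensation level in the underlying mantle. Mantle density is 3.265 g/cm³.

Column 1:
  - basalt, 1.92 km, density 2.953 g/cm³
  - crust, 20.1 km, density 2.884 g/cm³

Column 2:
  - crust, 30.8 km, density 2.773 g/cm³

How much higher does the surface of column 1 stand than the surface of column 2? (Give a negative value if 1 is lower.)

For any compensation level in the mantle, the mantle terms cancel and isostasy reduces to e = (Σt_1 − Σt_2) − (Σ(ρt)_1 − Σ(ρt)_2) / ρ_m.
Σt_1 = 22.02 km; Σt_2 = 30.8 km; Σ(ρt)_1 = 63.63816; Σ(ρt)_2 = 85.4084 (in km·g/cm³).
e = (22.02 − 30.8) − (63.63816 − 85.4084) / 3.265 = −2.11 km.

−2.11 km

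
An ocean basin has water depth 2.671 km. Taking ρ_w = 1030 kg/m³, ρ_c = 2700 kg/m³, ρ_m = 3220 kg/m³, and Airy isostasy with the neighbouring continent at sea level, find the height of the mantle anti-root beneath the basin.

8.58 km

For local isostatic compensation: replacing crust with seawater at the top is compensated by replacing crust with mantle at the base: d (ρ_c − ρ_w) = a (ρ_m − ρ_c).
a = d (ρ_c − ρ_w)/(ρ_m − ρ_c) = 2.671 km × 1670/520 = 8.58 km.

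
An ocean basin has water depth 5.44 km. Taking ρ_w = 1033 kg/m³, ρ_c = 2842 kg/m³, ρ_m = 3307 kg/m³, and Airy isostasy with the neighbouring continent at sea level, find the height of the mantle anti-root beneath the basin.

21.2 km

Balancing pressure at the compensation depth: replacing crust with seawater at the top is compensated by replacing crust with mantle at the base: d (ρ_c − ρ_w) = a (ρ_m − ρ_c).
a = d (ρ_c − ρ_w)/(ρ_m − ρ_c) = 5.44 km × 1809/465 = 21.2 km.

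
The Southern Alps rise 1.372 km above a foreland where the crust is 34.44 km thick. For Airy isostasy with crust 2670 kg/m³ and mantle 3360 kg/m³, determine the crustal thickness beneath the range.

41.1 km

Root depth r = h ρ_c / (ρ_m − ρ_c) = 1.372 km × 2670 / 690 = 5.309 km.
Total thickness = T + h + r = 34.44 km + 1.372 km + 5.309 km = 41.1 km.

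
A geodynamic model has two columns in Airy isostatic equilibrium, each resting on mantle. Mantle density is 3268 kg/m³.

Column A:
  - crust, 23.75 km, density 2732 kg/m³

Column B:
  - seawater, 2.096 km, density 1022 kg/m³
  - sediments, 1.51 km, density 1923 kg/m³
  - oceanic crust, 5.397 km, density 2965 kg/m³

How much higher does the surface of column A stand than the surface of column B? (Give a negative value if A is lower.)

For any compensation level in the mantle, the mantle terms cancel and isostasy reduces to e = (Σt_A − Σt_B) − (Σ(ρt)_A − Σ(ρt)_B) / ρ_m.
Σt_A = 23.75 km; Σt_B = 9.003 km; Σ(ρt)_A = 64885; Σ(ρt)_B = 21047.947 (in km·kg/m³).
e = (23.75 − 9.003) − (64885 − 21047.947) / 3268 = 1.33 km.

1.33 km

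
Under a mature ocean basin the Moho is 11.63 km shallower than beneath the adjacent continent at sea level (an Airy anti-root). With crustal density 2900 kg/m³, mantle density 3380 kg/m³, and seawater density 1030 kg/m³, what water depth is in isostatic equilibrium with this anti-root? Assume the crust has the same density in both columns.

2.99 km

Replacing a thickness d of crust by seawater at the top must be balanced by replacing crust with mantle at the base: d (ρ_c − ρ_w) = a (ρ_m − ρ_c).
d = a (ρ_m − ρ_c)/(ρ_c − ρ_w) = 11.63 km × 480/1870 = 2.99 km.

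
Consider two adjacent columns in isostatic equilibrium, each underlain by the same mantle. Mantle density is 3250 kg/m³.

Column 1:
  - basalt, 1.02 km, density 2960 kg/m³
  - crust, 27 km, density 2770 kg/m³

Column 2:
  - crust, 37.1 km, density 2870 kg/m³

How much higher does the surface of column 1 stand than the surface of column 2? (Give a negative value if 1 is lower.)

For any compensation level in the mantle, the mantle terms cancel and isostasy reduces to e = (Σt_1 − Σt_2) − (Σ(ρt)_1 − Σ(ρt)_2) / ρ_m.
Σt_1 = 28.02 km; Σt_2 = 37.1 km; Σ(ρt)_1 = 77809.2; Σ(ρt)_2 = 106477 (in km·kg/m³).
e = (28.02 − 37.1) − (77809.2 − 106477) / 3250 = −0.259 km.

−0.259 km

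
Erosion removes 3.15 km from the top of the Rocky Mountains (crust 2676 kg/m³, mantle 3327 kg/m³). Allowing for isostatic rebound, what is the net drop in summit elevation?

0.616 km

Rebound u = e ρ_c/ρ_m = 3.15 km × 2676/3327 = 2.534 km.
Net surface drop = e − u = 3.15 km − 2.534 km = e (ρ_m − ρ_c)/ρ_m = 0.616 km.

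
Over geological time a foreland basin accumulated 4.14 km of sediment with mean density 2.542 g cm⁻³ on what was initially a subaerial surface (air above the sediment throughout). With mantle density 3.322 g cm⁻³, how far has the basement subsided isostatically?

Subaerial load: s = t ρ_sed / ρ_m = 4.14 km × 2.542/3.322 = 3.17 km.

3.17 km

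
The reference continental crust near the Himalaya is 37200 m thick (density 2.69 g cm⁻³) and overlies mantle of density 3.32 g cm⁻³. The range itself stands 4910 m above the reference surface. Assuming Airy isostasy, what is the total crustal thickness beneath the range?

Root depth r = h ρ_c / (ρ_m − ρ_c) = 4910 m × 2.69 / 0.63 = 20960 m.
Total thickness = T + h + r = 37200 m + 4910 m + 20960 m = 63100 m.

63100 m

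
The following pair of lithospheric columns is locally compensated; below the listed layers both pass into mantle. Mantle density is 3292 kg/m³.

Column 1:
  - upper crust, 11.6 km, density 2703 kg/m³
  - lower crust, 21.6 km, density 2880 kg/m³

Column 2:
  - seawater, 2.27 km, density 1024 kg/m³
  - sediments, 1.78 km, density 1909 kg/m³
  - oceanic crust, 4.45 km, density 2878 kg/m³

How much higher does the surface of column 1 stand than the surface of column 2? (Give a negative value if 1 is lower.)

1.91 km

For any compensation level in the mantle, the mantle terms cancel and isostasy reduces to e = (Σt_1 − Σt_2) − (Σ(ρt)_1 − Σ(ρt)_2) / ρ_m.
Σt_1 = 33.2 km; Σt_2 = 8.5 km; Σ(ρt)_1 = 93562.8; Σ(ρt)_2 = 18529.6 (in km·kg/m³).
e = (33.2 − 8.5) − (93562.8 − 18529.6) / 3292 = 1.91 km.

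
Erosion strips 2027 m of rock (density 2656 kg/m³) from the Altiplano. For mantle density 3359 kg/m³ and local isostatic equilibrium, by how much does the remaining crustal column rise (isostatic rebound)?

Unloading: uplift u = e ρ_c/ρ_m = 2027 m × 2656/3359 = 1600 m.

1600 m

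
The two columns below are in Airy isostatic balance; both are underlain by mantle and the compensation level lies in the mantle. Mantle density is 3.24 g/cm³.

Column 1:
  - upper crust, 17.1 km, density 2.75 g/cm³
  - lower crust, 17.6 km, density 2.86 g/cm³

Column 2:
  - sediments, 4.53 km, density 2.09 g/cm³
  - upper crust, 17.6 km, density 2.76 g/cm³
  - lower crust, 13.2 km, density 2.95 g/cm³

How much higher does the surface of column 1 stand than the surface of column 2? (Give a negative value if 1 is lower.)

−0.746 km

For any compensation level in the mantle, the mantle terms cancel and isostasy reduces to e = (Σt_1 − Σt_2) − (Σ(ρt)_1 − Σ(ρt)_2) / ρ_m.
Σt_1 = 34.7 km; Σt_2 = 35.33 km; Σ(ρt)_1 = 97.361; Σ(ρt)_2 = 96.9837 (in km·g/cm³).
e = (34.7 − 35.33) − (97.361 − 96.9837) / 3.24 = −0.746 km.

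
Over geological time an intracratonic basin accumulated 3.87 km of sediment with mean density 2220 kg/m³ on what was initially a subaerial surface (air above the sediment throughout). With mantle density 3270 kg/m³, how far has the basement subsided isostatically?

Subaerial load: s = t ρ_sed / ρ_m = 3.87 km × 2220/3270 = 2.63 km.

2.63 km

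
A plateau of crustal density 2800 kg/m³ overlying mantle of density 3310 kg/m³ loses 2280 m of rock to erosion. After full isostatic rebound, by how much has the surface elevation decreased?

Rebound u = e ρ_c/ρ_m = 2280 m × 2800/3310 = 1929 m.
Net surface drop = e − u = 2280 m − 1929 m = e (ρ_m − ρ_c)/ρ_m = 351 m.

351 m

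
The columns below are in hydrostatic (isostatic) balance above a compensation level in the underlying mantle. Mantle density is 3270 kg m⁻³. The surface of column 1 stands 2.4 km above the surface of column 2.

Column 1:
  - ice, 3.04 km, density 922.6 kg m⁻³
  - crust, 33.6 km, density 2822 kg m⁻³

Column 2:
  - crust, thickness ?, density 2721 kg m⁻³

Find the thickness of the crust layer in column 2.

26.1 km

Take the compensation level at the base of the deeper column (depth z_c below the surface of column 1) and equate Σ ρ_i t_i down to z_c; mantle fills any gap and the z_c terms cancel.
Column 1: 3.04×922.6 + 33.6×2822 + (z_c − 36.64)×3270
Column 2: 2.4×0 + x×2721 + (z_c − 2.4 − 0 − x)×3270
The z_c×3270 term appears on both sides and cancels. Collect the known terms of each column as K = Σ(ρt)_known − 3270 × (depth of known layers): K_1 = 97623.904 − 3270×36.64 = −22188.896; K_2 = 0 − 3270×(2.4 + 0) = −7848.
Balance: K_1 = K_2 − x×(3270 − 2721), so x = (K_2 − K_1)/(3270 − 2721) = 14340.9/549 = 26.1 km.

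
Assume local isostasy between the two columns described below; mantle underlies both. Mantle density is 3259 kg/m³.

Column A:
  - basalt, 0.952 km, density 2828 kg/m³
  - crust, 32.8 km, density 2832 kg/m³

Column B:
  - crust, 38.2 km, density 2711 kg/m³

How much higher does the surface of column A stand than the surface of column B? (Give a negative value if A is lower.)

−2 km

For any compensation level in the mantle, the mantle terms cancel and isostasy reduces to e = (Σt_A − Σt_B) − (Σ(ρt)_A − Σ(ρt)_B) / ρ_m.
Σt_A = 33.752 km; Σt_B = 38.2 km; Σ(ρt)_A = 95581.856; Σ(ρt)_B = 103560.2 (in km·kg/m³).
e = (33.752 − 38.2) − (95581.856 − 103560.2) / 3259 = −2 km.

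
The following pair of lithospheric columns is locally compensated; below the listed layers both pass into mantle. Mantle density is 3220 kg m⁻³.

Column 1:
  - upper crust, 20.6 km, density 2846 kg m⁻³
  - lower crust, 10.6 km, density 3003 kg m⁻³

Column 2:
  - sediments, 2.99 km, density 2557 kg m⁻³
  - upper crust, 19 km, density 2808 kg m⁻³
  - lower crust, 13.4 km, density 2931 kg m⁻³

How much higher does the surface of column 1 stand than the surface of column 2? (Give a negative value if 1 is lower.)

−1.14 km

For any compensation level in the mantle, the mantle terms cancel and isostasy reduces to e = (Σt_1 − Σt_2) − (Σ(ρt)_1 − Σ(ρt)_2) / ρ_m.
Σt_1 = 31.2 km; Σt_2 = 35.39 km; Σ(ρt)_1 = 90459.4; Σ(ρt)_2 = 100272.83 (in km·kg m⁻³).
e = (31.2 − 35.39) − (90459.4 − 100272.83) / 3220 = −1.14 km.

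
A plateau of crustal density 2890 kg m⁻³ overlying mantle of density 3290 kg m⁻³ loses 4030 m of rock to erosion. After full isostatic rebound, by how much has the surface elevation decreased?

Rebound u = e ρ_c/ρ_m = 4030 m × 2890/3290 = 3540 m.
Net surface drop = e − u = 4030 m − 3540 m = e (ρ_m − ρ_c)/ρ_m = 490 m.

490 m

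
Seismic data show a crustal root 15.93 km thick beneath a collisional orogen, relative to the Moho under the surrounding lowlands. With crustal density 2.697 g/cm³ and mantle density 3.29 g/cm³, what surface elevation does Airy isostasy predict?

For local isostatic compensation: ρ_c h = (ρ_m − ρ_c) r.
h = r (ρ_m − ρ_c) / ρ_c = 15.93 km × (3.29 − 2.697) / 2.697 = 3.5 km.

3.5 km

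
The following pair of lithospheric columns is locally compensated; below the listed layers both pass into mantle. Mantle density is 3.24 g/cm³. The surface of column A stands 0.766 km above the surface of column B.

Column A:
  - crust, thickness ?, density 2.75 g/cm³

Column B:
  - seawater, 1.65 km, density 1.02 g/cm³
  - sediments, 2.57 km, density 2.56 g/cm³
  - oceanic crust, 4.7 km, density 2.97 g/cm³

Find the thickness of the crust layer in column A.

18.7 km

Take the compensation level at the base of the deeper column (depth z_c below the surface of column A) and equate Σ ρ_i t_i down to z_c; mantle fills any gap and the z_c terms cancel.
Column A: x×2.75 + (z_c − 0 − x)×3.24
Column B: 0.766×0 + 1.65×1.02 + 2.57×2.56 + 4.7×2.97 + (z_c − 0.766 − 8.92)×3.24
The z_c×3.24 term appears on both sides and cancels. Collect the known terms of each column as K = Σ(ρt)_known − 3.24 × (depth of known layers): K_A = 0 − 3.24×0 = 0; K_B = 22.2212 − 3.24×(0.766 + 8.92) = −9.16144.
Balance: K_A − x×(3.24 − 2.75) = K_B, so x = (K_A − K_B)/(3.24 − 2.75) = 9.16144/0.49 = 18.7 km.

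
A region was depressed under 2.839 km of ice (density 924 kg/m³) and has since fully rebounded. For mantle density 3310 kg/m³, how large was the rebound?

0.793 km

Removing the load lets mantle flow back in; uplift u satisfies ρ_ice t = ρ_m u.
u = t ρ_ice/ρ_m = 2.839 km × 924/3310 = 0.793 km.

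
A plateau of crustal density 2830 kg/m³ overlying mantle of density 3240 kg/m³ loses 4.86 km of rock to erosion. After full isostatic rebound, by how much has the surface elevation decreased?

0.615 km

Rebound u = e ρ_c/ρ_m = 4.86 km × 2830/3240 = 4.245 km.
Net surface drop = e − u = 4.86 km − 4.245 km = e (ρ_m − ρ_c)/ρ_m = 0.615 km.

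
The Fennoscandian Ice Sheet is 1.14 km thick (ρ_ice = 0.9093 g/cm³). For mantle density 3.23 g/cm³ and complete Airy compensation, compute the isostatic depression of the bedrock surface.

For local isostatic compensation: the ice load ρ_ice t is balanced by mantle displaced below, ρ_m s.
s = t ρ_ice / ρ_m = 1.14 km × 0.9093/3.23 = 0.321 km.

0.321 km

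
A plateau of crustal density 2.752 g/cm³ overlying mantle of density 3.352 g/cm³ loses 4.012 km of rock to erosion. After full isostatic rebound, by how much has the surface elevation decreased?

0.718 km

Rebound u = e ρ_c/ρ_m = 4.012 km × 2.752/3.352 = 3.294 km.
Net surface drop = e − u = 4.012 km − 3.294 km = e (ρ_m − ρ_c)/ρ_m = 0.718 km.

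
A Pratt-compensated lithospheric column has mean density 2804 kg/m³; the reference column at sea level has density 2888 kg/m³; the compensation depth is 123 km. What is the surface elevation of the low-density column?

ρ_ref D = ρ (D + h) → h = D (ρ_ref − ρ)/ρ.
h = 123 km × (2888 − 2804)/2804 = 3.68 km.

3.68 km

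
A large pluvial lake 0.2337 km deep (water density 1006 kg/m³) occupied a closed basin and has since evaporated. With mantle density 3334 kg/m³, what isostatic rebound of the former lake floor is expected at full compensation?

u = d ρ_w/ρ_m = 0.2337 km × 1006/3334 = 0.0705 km.

0.0705 km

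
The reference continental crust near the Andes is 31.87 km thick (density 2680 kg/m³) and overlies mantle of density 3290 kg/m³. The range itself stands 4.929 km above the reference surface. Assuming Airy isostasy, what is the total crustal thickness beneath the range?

Root depth r = h ρ_c / (ρ_m − ρ_c) = 4.929 km × 2680 / 610 = 21.66 km.
Total thickness = T + h + r = 31.87 km + 4.929 km + 21.66 km = 58.5 km.

58.5 km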